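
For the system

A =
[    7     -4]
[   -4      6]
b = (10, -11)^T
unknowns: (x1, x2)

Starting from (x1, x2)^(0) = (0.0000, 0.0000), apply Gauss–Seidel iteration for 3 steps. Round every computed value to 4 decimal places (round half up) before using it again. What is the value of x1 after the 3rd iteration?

Iteration 1:
  x1 = (10 - (-4)·0.0000) / (7) = 1.4286
  x2 = (-11 - (-4)·1.4286) / (6) = -0.8809
Iteration 2:
  x1 = (10 - (-4)·-0.8809) / (7) = 0.9252
  x2 = (-11 - (-4)·0.9252) / (6) = -1.2165
Iteration 3:
  x1 = (10 - (-4)·-1.2165) / (7) = 0.7334
  x2 = (-11 - (-4)·0.7334) / (6) = -1.3444

0.7334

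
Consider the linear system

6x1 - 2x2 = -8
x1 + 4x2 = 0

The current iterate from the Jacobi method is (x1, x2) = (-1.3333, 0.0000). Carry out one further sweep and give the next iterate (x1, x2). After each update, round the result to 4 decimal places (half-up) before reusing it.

(-1.3333, 0.3333)

One sweep:
  x1 = (-8 - (-2)·0.0000) / (6) = -1.3333
  x2 = (0 - (1)·-1.3333) / (4) = 0.3333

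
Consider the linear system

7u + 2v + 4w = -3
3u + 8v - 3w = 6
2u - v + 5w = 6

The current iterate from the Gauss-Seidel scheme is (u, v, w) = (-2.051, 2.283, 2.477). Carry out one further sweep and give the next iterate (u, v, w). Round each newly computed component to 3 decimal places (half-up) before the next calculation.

(-2.496, 2.615, 2.721)

One sweep:
  u = (-3 - (2)·2.283 - (4)·2.477) / (7) = -2.496
  v = (6 - (3)·-2.496 - (-3)·2.477) / (8) = 2.615
  w = (6 - (2)·-2.496 - (-1)·2.615) / (5) = 2.721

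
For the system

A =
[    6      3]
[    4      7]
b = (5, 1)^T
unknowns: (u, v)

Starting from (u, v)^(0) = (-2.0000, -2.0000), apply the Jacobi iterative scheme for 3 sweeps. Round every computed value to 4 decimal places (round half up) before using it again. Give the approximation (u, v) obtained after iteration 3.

(1.2857, 0.0340)

Iteration 1:
  u = (5 - (3)·-2.0000) / (6) = 1.8333
  v = (1 - (4)·-2.0000) / (7) = 1.2857
Iteration 2:
  u = (5 - (3)·1.2857) / (6) = 0.1905
  v = (1 - (4)·1.8333) / (7) = -0.9047
Iteration 3:
  u = (5 - (3)·-0.9047) / (6) = 1.2857
  v = (1 - (4)·0.1905) / (7) = 0.0340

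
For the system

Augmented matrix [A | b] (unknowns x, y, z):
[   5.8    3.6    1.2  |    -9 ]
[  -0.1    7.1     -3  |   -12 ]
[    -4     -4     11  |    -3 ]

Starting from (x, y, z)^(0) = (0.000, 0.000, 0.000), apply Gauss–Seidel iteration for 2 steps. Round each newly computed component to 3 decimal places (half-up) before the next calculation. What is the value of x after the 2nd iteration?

Iteration 1:
  x = (-9 - (3.6)·0.000 - (1.2)·0.000) / (5.8) = -1.552
  y = (-12 - (-0.1)·-1.552 - (-3)·0.000) / (7.1) = -1.712
  z = (-3 - (-4)·-1.552 - (-4)·-1.712) / (11) = -1.460
Iteration 2:
  x = (-9 - (3.6)·-1.712 - (1.2)·-1.460) / (5.8) = -0.187
  y = (-12 - (-0.1)·-0.187 - (-3)·-1.460) / (7.1) = -2.310
  z = (-3 - (-4)·-0.187 - (-4)·-2.310) / (11) = -1.181

-0.187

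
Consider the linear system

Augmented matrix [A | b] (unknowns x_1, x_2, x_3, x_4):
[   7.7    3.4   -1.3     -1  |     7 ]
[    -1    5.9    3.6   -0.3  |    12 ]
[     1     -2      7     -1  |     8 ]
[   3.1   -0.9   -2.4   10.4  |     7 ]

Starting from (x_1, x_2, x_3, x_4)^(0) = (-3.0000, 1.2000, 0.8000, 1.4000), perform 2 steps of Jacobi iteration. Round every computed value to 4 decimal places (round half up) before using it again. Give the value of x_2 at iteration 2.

Iteration 1:
  x_1 = (7 - (3.4)·1.2000 - (-1.3)·0.8000 - (-1)·1.4000) / (7.7) = 0.6961
  x_2 = (12 - (-1)·-3.0000 - (3.6)·0.8000 - (-0.3)·1.4000) / (5.9) = 1.1085
  x_3 = (8 - (1)·-3.0000 - (-2)·1.2000 - (-1)·1.4000) / (7) = 2.1143
  x_4 = (7 - (3.1)·-3.0000 - (-0.9)·1.2000 - (-2.4)·0.8000) / (10.4) = 1.8558
Iteration 2:
  x_1 = (7 - (3.4)·1.1085 - (-1.3)·2.1143 - (-1)·1.8558) / (7.7) = 1.0176
  x_2 = (12 - (-1)·0.6961 - (3.6)·2.1143 - (-0.3)·1.8558) / (5.9) = 0.9562
  x_3 = (8 - (1)·0.6961 - (-2)·1.1085 - (-1)·1.8558) / (7) = 1.6252
  x_4 = (7 - (3.1)·0.6961 - (-0.9)·1.1085 - (-2.4)·2.1143) / (10.4) = 1.0494

0.9562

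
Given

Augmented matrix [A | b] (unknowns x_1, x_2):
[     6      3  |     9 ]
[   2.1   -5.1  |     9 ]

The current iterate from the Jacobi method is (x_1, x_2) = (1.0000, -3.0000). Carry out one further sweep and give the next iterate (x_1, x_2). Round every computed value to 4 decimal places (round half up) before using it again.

One sweep:
  x_1 = (9 - (3)·-3.0000) / (6) = 3.0000
  x_2 = (9 - (2.1)·1.0000) / (-5.1) = -1.3529

(3.0000, -1.3529)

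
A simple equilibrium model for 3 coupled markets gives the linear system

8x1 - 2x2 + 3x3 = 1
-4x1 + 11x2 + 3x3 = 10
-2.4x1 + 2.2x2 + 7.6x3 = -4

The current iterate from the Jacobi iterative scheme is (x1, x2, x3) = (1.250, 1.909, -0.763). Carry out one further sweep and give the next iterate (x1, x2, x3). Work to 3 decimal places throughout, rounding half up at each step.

One sweep:
  x1 = (1 - (-2)·1.909 - (3)·-0.763) / (8) = 0.888
  x2 = (10 - (-4)·1.250 - (3)·-0.763) / (11) = 1.572
  x3 = (-4 - (-2.4)·1.250 - (2.2)·1.909) / (7.6) = -0.684

(0.888, 1.572, -0.684)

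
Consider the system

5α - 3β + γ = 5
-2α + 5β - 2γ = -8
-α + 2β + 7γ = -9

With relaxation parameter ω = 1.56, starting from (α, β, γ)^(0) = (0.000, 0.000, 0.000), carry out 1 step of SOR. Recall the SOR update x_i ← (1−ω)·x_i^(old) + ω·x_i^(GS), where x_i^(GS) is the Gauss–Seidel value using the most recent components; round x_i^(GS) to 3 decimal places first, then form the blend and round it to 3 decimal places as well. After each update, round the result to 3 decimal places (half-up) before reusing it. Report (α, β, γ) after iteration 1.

(1.560, -1.523, -0.980)

Iteration 1:
  α: GS value = (5 - (-3)·0.000 - (1)·0.000) / (5) = 1.000;  α ← (1−ω)·0.000 + ω·1.000 = 1.560
  β: GS value = (-8 - (-2)·1.560 - (-2)·0.000) / (5) = -0.976;  β ← (1−ω)·0.000 + ω·-0.976 = -1.523
  γ: GS value = (-9 - (-1)·1.560 - (2)·-1.523) / (7) = -0.628;  γ ← (1−ω)·0.000 + ω·-0.628 = -0.980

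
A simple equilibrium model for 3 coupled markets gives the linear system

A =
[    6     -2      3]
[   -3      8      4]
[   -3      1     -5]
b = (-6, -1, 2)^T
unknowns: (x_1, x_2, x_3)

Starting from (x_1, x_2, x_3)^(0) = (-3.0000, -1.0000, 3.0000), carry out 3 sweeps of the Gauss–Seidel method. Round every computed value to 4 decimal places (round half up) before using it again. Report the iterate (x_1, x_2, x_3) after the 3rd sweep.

(-1.8005, -1.1473, 0.4508)

Iteration 1:
  x_1 = (-6 - (-2)·-1.0000 - (3)·3.0000) / (6) = -2.8333
  x_2 = (-1 - (-3)·-2.8333 - (4)·3.0000) / (8) = -2.6875
  x_3 = (2 - (-3)·-2.8333 - (1)·-2.6875) / (-5) = 0.7625
Iteration 2:
  x_1 = (-6 - (-2)·-2.6875 - (3)·0.7625) / (6) = -2.2771
  x_2 = (-1 - (-3)·-2.2771 - (4)·0.7625) / (8) = -1.3602
  x_3 = (2 - (-3)·-2.2771 - (1)·-1.3602) / (-5) = 0.6942
Iteration 3:
  x_1 = (-6 - (-2)·-1.3602 - (3)·0.6942) / (6) = -1.8005
  x_2 = (-1 - (-3)·-1.8005 - (4)·0.6942) / (8) = -1.1473
  x_3 = (2 - (-3)·-1.8005 - (1)·-1.1473) / (-5) = 0.4508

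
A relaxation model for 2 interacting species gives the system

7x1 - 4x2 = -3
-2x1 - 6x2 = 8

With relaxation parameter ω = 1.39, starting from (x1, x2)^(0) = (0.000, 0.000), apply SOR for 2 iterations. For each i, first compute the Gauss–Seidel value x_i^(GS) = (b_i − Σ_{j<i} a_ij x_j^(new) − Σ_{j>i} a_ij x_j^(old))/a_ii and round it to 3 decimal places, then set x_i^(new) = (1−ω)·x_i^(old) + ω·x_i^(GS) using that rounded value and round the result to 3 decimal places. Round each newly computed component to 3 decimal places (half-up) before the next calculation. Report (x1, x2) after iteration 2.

(-1.616, -0.490)

Iteration 1:
  x1: GS value = (-3 - (-4)·0.000) / (7) = -0.429;  x1 ← (1−ω)·0.000 + ω·-0.429 = -0.596
  x2: GS value = (8 - (-2)·-0.596) / (-6) = -1.135;  x2 ← (1−ω)·0.000 + ω·-1.135 = -1.578
Iteration 2:
  x1: GS value = (-3 - (-4)·-1.578) / (7) = -1.330;  x1 ← (1−ω)·-0.596 + ω·-1.330 = -1.616
  x2: GS value = (8 - (-2)·-1.616) / (-6) = -0.795;  x2 ← (1−ω)·-1.578 + ω·-0.795 = -0.490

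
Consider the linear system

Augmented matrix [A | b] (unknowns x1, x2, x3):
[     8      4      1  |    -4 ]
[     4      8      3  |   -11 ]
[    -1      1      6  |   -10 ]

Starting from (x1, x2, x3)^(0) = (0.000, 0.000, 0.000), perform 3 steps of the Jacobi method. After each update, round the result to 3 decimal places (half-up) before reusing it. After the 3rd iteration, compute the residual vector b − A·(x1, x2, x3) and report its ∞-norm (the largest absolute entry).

2.009

Iteration 1:
  x1 = (-4 - (4)·0.000 - (1)·0.000) / (8) = -0.500
  x2 = (-11 - (4)·0.000 - (3)·0.000) / (8) = -1.375
  x3 = (-10 - (-1)·0.000 - (1)·0.000) / (6) = -1.667
Iteration 2:
  x1 = (-4 - (4)·-1.375 - (1)·-1.667) / (8) = 0.396
  x2 = (-11 - (4)·-0.500 - (3)·-1.667) / (8) = -0.500
  x3 = (-10 - (-1)·-0.500 - (1)·-1.375) / (6) = -1.521
Iteration 3:
  x1 = (-4 - (4)·-0.500 - (1)·-1.521) / (8) = -0.060
  x2 = (-11 - (4)·0.396 - (3)·-1.521) / (8) = -1.003
  x3 = (-10 - (-1)·0.396 - (1)·-0.500) / (6) = -1.517
Residual b − A·x = (2.009, 1.815, 0.045); ∞-norm = 2.009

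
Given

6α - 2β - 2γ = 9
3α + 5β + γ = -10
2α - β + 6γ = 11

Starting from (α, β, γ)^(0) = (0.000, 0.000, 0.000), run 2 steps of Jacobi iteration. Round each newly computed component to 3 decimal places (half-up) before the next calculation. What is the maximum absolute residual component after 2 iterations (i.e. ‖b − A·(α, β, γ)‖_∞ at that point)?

Iteration 1:
  α = (9 - (-2)·0.000 - (-2)·0.000) / (6) = 1.500
  β = (-10 - (3)·0.000 - (1)·0.000) / (5) = -2.000
  γ = (11 - (2)·0.000 - (-1)·0.000) / (6) = 1.833
Iteration 2:
  α = (9 - (-2)·-2.000 - (-2)·1.833) / (6) = 1.444
  β = (-10 - (3)·1.500 - (1)·1.833) / (5) = -3.267
  γ = (11 - (2)·1.500 - (-1)·-2.000) / (6) = 1.000
Residual b − A·x = (-4.198, 1.003, -1.155); ∞-norm = 4.198

4.198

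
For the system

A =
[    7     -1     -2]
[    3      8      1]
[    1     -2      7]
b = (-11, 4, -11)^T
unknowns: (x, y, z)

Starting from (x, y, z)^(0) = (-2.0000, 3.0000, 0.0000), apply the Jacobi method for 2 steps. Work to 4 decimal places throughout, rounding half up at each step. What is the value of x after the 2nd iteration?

Iteration 1:
  x = (-11 - (-1)·3.0000 - (-2)·0.0000) / (7) = -1.1429
  y = (4 - (3)·-2.0000 - (1)·0.0000) / (8) = 1.2500
  z = (-11 - (1)·-2.0000 - (-2)·3.0000) / (7) = -0.4286
Iteration 2:
  x = (-11 - (-1)·1.2500 - (-2)·-0.4286) / (7) = -1.5153
  y = (4 - (3)·-1.1429 - (1)·-0.4286) / (8) = 0.9822
  z = (-11 - (1)·-1.1429 - (-2)·1.2500) / (7) = -1.0510

-1.5153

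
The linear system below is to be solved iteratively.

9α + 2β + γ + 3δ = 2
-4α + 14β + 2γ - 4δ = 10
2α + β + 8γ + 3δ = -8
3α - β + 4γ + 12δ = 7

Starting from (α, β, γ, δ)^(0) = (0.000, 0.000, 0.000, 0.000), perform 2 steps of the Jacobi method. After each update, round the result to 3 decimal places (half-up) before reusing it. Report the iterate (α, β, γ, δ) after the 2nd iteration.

Iteration 1:
  α = (2 - (2)·0.000 - (1)·0.000 - (3)·0.000) / (9) = 0.222
  β = (10 - (-4)·0.000 - (2)·0.000 - (-4)·0.000) / (14) = 0.714
  γ = (-8 - (2)·0.000 - (1)·0.000 - (3)·0.000) / (8) = -1.000
  δ = (7 - (3)·0.000 - (-1)·0.000 - (4)·0.000) / (12) = 0.583
Iteration 2:
  α = (2 - (2)·0.714 - (1)·-1.000 - (3)·0.583) / (9) = -0.020
  β = (10 - (-4)·0.222 - (2)·-1.000 - (-4)·0.583) / (14) = 1.087
  γ = (-8 - (2)·0.222 - (1)·0.714 - (3)·0.583) / (8) = -1.363
  δ = (7 - (3)·0.222 - (-1)·0.714 - (4)·-1.000) / (12) = 0.921

(-0.020, 1.087, -1.363, 0.921)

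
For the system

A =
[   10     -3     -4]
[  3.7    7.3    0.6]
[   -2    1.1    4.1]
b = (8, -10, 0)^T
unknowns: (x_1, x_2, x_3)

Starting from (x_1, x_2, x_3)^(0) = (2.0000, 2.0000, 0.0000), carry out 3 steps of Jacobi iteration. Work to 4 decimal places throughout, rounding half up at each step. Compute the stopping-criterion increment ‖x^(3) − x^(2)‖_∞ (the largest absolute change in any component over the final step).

0.6278

Iteration 1:
  x_1 = (8 - (-3)·2.0000 - (-4)·0.0000) / (10) = 1.4000
  x_2 = (-10 - (3.7)·2.0000 - (0.6)·0.0000) / (7.3) = -2.3836
  x_3 = (0 - (-2)·2.0000 - (1.1)·2.0000) / (4.1) = 0.4390
Iteration 2:
  x_1 = (8 - (-3)·-2.3836 - (-4)·0.4390) / (10) = 0.2605
  x_2 = (-10 - (3.7)·1.4000 - (0.6)·0.4390) / (7.3) = -2.1155
  x_3 = (0 - (-2)·1.4000 - (1.1)·-2.3836) / (4.1) = 1.3224
Iteration 3:
  x_1 = (8 - (-3)·-2.1155 - (-4)·1.3224) / (10) = 0.6943
  x_2 = (-10 - (3.7)·0.2605 - (0.6)·1.3224) / (7.3) = -1.6106
  x_3 = (0 - (-2)·0.2605 - (1.1)·-2.1155) / (4.1) = 0.6946
Change: (0.4338, 0.5049, -0.6278) → max |·| = 0.6278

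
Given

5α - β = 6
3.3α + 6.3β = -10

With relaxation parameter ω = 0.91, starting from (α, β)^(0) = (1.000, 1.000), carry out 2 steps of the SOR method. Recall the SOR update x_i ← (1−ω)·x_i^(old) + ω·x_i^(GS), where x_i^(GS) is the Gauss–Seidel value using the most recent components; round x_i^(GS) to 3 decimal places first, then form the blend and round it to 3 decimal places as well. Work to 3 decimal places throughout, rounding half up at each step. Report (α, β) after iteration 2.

(0.850, -2.030)

Iteration 1:
  α: GS value = (6 - (-1)·1.000) / (5) = 1.400;  α ← (1−ω)·1.000 + ω·1.400 = 1.364
  β: GS value = (-10 - (3.3)·1.364) / (6.3) = -2.302;  β ← (1−ω)·1.000 + ω·-2.302 = -2.005
Iteration 2:
  α: GS value = (6 - (-1)·-2.005) / (5) = 0.799;  α ← (1−ω)·1.364 + ω·0.799 = 0.850
  β: GS value = (-10 - (3.3)·0.850) / (6.3) = -2.033;  β ← (1−ω)·-2.005 + ω·-2.033 = -2.030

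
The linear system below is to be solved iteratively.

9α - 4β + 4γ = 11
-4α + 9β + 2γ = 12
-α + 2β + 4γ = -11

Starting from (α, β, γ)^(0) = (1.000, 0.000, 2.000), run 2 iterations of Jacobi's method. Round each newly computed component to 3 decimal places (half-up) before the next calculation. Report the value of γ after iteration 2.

-3.333

Iteration 1:
  α = (11 - (-4)·0.000 - (4)·2.000) / (9) = 0.333
  β = (12 - (-4)·1.000 - (2)·2.000) / (9) = 1.333
  γ = (-11 - (-1)·1.000 - (2)·0.000) / (4) = -2.500
Iteration 2:
  α = (11 - (-4)·1.333 - (4)·-2.500) / (9) = 2.926
  β = (12 - (-4)·0.333 - (2)·-2.500) / (9) = 2.037
  γ = (-11 - (-1)·0.333 - (2)·1.333) / (4) = -3.333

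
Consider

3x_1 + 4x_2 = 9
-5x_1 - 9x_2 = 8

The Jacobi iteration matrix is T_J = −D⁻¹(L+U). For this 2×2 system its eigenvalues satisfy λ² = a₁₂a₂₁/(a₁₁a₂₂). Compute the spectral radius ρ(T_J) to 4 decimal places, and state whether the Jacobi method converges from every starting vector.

a₁₂a₂₁/(a₁₁a₂₂) = (4)·(-5) / ((3)·(-9)) = 0.740741
ρ = √|0.740741| = √0.740741 = 0.8607
ρ < 1, so Jacobi converges

0.8607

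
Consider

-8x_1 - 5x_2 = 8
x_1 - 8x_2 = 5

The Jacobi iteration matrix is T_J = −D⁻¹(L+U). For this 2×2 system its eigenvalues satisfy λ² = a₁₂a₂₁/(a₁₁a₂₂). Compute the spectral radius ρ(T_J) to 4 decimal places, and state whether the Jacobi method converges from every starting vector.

a₁₂a₂₁/(a₁₁a₂₂) = (-5)·(1) / ((-8)·(-8)) = -0.078125
ρ = √|-0.078125| = √0.078125 = 0.2795
ρ < 1, so Jacobi converges

0.2795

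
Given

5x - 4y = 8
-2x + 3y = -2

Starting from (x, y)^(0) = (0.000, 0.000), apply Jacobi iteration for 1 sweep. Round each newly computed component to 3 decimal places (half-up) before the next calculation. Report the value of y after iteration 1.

-0.667

Iteration 1:
  x = (8 - (-4)·0.000) / (5) = 1.600
  y = (-2 - (-2)·0.000) / (3) = -0.667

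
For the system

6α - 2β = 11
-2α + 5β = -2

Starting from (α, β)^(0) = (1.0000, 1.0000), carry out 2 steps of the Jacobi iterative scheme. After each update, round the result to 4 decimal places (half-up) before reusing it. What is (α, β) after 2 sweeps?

(1.8333, 0.4667)

Iteration 1:
  α = (11 - (-2)·1.0000) / (6) = 2.1667
  β = (-2 - (-2)·1.0000) / (5) = 0.0000
Iteration 2:
  α = (11 - (-2)·0.0000) / (6) = 1.8333
  β = (-2 - (-2)·2.1667) / (5) = 0.4667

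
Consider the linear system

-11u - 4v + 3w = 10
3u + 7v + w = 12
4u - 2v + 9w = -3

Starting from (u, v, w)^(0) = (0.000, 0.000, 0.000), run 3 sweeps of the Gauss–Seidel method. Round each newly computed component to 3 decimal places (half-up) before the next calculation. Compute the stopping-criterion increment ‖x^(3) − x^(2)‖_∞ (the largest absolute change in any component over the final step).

Iteration 1:
  u = (10 - (-4)·0.000 - (3)·0.000) / (-11) = -0.909
  v = (12 - (3)·-0.909 - (1)·0.000) / (7) = 2.104
  w = (-3 - (4)·-0.909 - (-2)·2.104) / (9) = 0.538
Iteration 2:
  u = (10 - (-4)·2.104 - (3)·0.538) / (-11) = -1.527
  v = (12 - (3)·-1.527 - (1)·0.538) / (7) = 2.292
  w = (-3 - (4)·-1.527 - (-2)·2.292) / (9) = 0.855
Iteration 3:
  u = (10 - (-4)·2.292 - (3)·0.855) / (-11) = -1.509
  v = (12 - (3)·-1.509 - (1)·0.855) / (7) = 2.239
  w = (-3 - (4)·-1.509 - (-2)·2.239) / (9) = 0.835
Change: (0.018, -0.053, -0.020) → max |·| = 0.053

0.053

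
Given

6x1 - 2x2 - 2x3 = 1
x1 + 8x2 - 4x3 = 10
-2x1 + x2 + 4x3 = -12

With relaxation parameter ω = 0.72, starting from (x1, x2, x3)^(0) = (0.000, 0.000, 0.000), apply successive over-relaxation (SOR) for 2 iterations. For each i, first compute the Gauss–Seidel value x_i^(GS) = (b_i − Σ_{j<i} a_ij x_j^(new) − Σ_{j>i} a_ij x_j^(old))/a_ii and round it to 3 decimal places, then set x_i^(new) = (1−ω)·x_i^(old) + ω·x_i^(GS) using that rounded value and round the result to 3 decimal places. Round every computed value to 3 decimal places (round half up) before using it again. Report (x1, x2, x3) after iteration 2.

(-0.180, 0.345, -2.924)

Iteration 1:
  x1: GS value = (1 - (-2)·0.000 - (-2)·0.000) / (6) = 0.167;  x1 ← (1−ω)·0.000 + ω·0.167 = 0.120
  x2: GS value = (10 - (1)·0.120 - (-4)·0.000) / (8) = 1.235;  x2 ← (1−ω)·0.000 + ω·1.235 = 0.889
  x3: GS value = (-12 - (-2)·0.120 - (1)·0.889) / (4) = -3.162;  x3 ← (1−ω)·0.000 + ω·-3.162 = -2.277
Iteration 2:
  x1: GS value = (1 - (-2)·0.889 - (-2)·-2.277) / (6) = -0.296;  x1 ← (1−ω)·0.120 + ω·-0.296 = -0.180
  x2: GS value = (10 - (1)·-0.180 - (-4)·-2.277) / (8) = 0.134;  x2 ← (1−ω)·0.889 + ω·0.134 = 0.345
  x3: GS value = (-12 - (-2)·-0.180 - (1)·0.345) / (4) = -3.176;  x3 ← (1−ω)·-2.277 + ω·-3.176 = -2.924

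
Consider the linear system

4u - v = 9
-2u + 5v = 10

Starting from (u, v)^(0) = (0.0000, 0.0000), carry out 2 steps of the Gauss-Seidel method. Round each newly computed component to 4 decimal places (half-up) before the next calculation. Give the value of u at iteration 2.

Iteration 1:
  u = (9 - (-1)·0.0000) / (4) = 2.2500
  v = (10 - (-2)·2.2500) / (5) = 2.9000
Iteration 2:
  u = (9 - (-1)·2.9000) / (4) = 2.9750
  v = (10 - (-2)·2.9750) / (5) = 3.1900

2.9750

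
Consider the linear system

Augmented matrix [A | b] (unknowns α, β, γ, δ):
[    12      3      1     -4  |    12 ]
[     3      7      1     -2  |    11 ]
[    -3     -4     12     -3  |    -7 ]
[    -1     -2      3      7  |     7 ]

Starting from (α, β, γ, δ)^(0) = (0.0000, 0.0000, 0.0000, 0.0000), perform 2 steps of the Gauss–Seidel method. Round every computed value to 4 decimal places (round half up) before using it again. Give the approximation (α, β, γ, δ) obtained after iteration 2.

Iteration 1:
  α = (12 - (3)·0.0000 - (1)·0.0000 - (-4)·0.0000) / (12) = 1.0000
  β = (11 - (3)·1.0000 - (1)·0.0000 - (-2)·0.0000) / (7) = 1.1429
  γ = (-7 - (-3)·1.0000 - (-4)·1.1429 - (-3)·0.0000) / (12) = 0.0476
  δ = (7 - (-1)·1.0000 - (-2)·1.1429 - (3)·0.0476) / (7) = 1.4490
Iteration 2:
  α = (12 - (3)·1.1429 - (1)·0.0476 - (-4)·1.4490) / (12) = 1.1933
  β = (11 - (3)·1.1933 - (1)·0.0476 - (-2)·1.4490) / (7) = 1.4672
  γ = (-7 - (-3)·1.1933 - (-4)·1.4672 - (-3)·1.4490) / (12) = 0.5663
  δ = (7 - (-1)·1.1933 - (-2)·1.4672 - (3)·0.5663) / (7) = 1.3470

(1.1933, 1.4672, 0.5663, 1.3470)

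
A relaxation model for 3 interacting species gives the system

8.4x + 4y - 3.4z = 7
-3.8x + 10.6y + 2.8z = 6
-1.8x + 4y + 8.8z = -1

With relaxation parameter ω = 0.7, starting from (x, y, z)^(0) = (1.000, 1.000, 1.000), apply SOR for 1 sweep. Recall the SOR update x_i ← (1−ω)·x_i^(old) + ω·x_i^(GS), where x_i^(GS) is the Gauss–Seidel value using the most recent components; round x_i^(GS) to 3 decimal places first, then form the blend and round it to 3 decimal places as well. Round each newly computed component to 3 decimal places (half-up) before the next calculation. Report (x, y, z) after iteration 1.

(0.833, 0.721, 0.110)

Iteration 1:
  x: GS value = (7 - (4)·1.000 - (-3.4)·1.000) / (8.4) = 0.762;  x ← (1−ω)·1.000 + ω·0.762 = 0.833
  y: GS value = (6 - (-3.8)·0.833 - (2.8)·1.000) / (10.6) = 0.601;  y ← (1−ω)·1.000 + ω·0.601 = 0.721
  z: GS value = (-1 - (-1.8)·0.833 - (4)·0.721) / (8.8) = -0.271;  z ← (1−ω)·1.000 + ω·-0.271 = 0.110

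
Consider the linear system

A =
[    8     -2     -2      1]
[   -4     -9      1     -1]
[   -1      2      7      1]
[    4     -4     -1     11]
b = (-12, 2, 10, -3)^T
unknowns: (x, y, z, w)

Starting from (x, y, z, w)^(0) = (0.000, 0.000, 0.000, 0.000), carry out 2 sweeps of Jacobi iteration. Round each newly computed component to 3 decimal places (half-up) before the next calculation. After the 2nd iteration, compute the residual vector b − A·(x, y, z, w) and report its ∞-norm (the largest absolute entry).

Iteration 1:
  x = (-12 - (-2)·0.000 - (-2)·0.000 - (1)·0.000) / (8) = -1.500
  y = (2 - (-4)·0.000 - (1)·0.000 - (-1)·0.000) / (-9) = -0.222
  z = (10 - (-1)·0.000 - (2)·0.000 - (1)·0.000) / (7) = 1.429
  w = (-3 - (4)·0.000 - (-4)·0.000 - (-1)·0.000) / (11) = -0.273
Iteration 2:
  x = (-12 - (-2)·-0.222 - (-2)·1.429 - (1)·-0.273) / (8) = -1.164
  y = (2 - (-4)·-1.500 - (1)·1.429 - (-1)·-0.273) / (-9) = 0.634
  z = (10 - (-1)·-1.500 - (2)·-0.222 - (1)·-0.273) / (7) = 1.317
  w = (-3 - (4)·-1.500 - (-4)·-0.222 - (-1)·1.429) / (11) = 0.322
Residual b − A·x = (0.892, 2.055, -1.973, 1.967); ∞-norm = 2.055

2.055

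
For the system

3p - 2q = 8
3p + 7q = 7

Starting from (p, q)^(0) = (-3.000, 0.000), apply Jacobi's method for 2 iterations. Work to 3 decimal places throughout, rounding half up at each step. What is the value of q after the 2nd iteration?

-0.143

Iteration 1:
  p = (8 - (-2)·0.000) / (3) = 2.667
  q = (7 - (3)·-3.000) / (7) = 2.286
Iteration 2:
  p = (8 - (-2)·2.286) / (3) = 4.191
  q = (7 - (3)·2.667) / (7) = -0.143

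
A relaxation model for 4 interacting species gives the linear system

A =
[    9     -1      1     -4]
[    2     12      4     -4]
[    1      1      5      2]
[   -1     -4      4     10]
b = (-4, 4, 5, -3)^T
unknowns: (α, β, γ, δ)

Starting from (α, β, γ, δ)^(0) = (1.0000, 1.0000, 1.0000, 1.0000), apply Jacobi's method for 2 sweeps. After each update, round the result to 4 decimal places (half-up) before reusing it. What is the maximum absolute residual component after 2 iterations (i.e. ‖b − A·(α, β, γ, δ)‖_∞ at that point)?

Iteration 1:
  α = (-4 - (-1)·1.0000 - (1)·1.0000 - (-4)·1.0000) / (9) = 0.0000
  β = (4 - (2)·1.0000 - (4)·1.0000 - (-4)·1.0000) / (12) = 0.1667
  γ = (5 - (1)·1.0000 - (1)·1.0000 - (2)·1.0000) / (5) = 0.2000
  δ = (-3 - (-1)·1.0000 - (-4)·1.0000 - (4)·1.0000) / (10) = -0.2000
Iteration 2:
  α = (-4 - (-1)·0.1667 - (1)·0.2000 - (-4)·-0.2000) / (9) = -0.5370
  β = (4 - (2)·0.0000 - (4)·0.2000 - (-4)·-0.2000) / (12) = 0.2000
  γ = (5 - (1)·0.0000 - (1)·0.1667 - (2)·-0.2000) / (5) = 1.0467
  δ = (-3 - (-1)·0.0000 - (-4)·0.1667 - (4)·0.2000) / (10) = -0.3133
Residual b − A·x = (-1.2669, -2.7660, 0.7301, -3.7908); ∞-norm = 3.7908

3.7908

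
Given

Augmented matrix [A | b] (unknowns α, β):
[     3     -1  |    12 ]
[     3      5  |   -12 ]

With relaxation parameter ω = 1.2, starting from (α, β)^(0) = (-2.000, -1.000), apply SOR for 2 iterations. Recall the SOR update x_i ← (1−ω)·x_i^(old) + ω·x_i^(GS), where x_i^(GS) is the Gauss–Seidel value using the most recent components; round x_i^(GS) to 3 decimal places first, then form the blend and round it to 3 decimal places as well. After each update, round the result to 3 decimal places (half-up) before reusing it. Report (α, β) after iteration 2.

(1.386, -2.651)

Iteration 1:
  α: GS value = (12 - (-1)·-1.000) / (3) = 3.667;  α ← (1−ω)·-2.000 + ω·3.667 = 4.800
  β: GS value = (-12 - (3)·4.800) / (5) = -5.280;  β ← (1−ω)·-1.000 + ω·-5.280 = -6.136
Iteration 2:
  α: GS value = (12 - (-1)·-6.136) / (3) = 1.955;  α ← (1−ω)·4.800 + ω·1.955 = 1.386
  β: GS value = (-12 - (3)·1.386) / (5) = -3.232;  β ← (1−ω)·-6.136 + ω·-3.232 = -2.651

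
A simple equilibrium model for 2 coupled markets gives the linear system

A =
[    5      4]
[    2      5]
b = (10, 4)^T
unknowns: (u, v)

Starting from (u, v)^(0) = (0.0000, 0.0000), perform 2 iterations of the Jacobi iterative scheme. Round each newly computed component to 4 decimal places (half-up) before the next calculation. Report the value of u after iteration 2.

Iteration 1:
  u = (10 - (4)·0.0000) / (5) = 2.0000
  v = (4 - (2)·0.0000) / (5) = 0.8000
Iteration 2:
  u = (10 - (4)·0.8000) / (5) = 1.3600
  v = (4 - (2)·2.0000) / (5) = 0.0000

1.3600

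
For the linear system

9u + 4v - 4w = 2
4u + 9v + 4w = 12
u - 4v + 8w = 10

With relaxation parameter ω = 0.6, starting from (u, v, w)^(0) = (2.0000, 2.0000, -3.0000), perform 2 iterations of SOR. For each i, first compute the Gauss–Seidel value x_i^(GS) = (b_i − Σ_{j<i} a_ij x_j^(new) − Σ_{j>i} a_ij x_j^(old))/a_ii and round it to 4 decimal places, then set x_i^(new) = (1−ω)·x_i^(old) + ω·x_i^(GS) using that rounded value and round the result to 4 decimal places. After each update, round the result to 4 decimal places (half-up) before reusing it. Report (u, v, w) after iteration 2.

Iteration 1:
  u: GS value = (2 - (4)·2.0000 - (-4)·-3.0000) / (9) = -2.0000;  u ← (1−ω)·2.0000 + ω·-2.0000 = -0.4000
  v: GS value = (12 - (4)·-0.4000 - (4)·-3.0000) / (9) = 2.8444;  v ← (1−ω)·2.0000 + ω·2.8444 = 2.5066
  w: GS value = (10 - (1)·-0.4000 - (-4)·2.5066) / (8) = 2.5533;  w ← (1−ω)·-3.0000 + ω·2.5533 = 0.3320
Iteration 2:
  u: GS value = (2 - (4)·2.5066 - (-4)·0.3320) / (9) = -0.7443;  u ← (1−ω)·-0.4000 + ω·-0.7443 = -0.6066
  v: GS value = (12 - (4)·-0.6066 - (4)·0.3320) / (9) = 1.4554;  v ← (1−ω)·2.5066 + ω·1.4554 = 1.8759
  w: GS value = (10 - (1)·-0.6066 - (-4)·1.8759) / (8) = 2.2638;  w ← (1−ω)·0.3320 + ω·2.2638 = 1.4911

(-0.6066, 1.8759, 1.4911)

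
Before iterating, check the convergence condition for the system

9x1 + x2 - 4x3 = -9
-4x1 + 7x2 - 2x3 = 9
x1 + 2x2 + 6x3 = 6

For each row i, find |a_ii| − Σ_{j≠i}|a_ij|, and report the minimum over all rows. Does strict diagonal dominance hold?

1

row 1: |9| − (1+4) = 4
row 2: |7| − (4+2) = 1
row 3: |6| − (1+2) = 3
minimum over rows = 1 → strictly diagonally dominant (convergence guaranteed)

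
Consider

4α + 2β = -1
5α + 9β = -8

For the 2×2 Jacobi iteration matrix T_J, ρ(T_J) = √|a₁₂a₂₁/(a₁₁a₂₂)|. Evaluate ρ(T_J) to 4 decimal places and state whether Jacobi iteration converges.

0.5270

a₁₂a₂₁/(a₁₁a₂₂) = (2)·(5) / ((4)·(9)) = 0.277778
ρ = √|0.277778| = √0.277778 = 0.5270
ρ < 1, so Jacobi converges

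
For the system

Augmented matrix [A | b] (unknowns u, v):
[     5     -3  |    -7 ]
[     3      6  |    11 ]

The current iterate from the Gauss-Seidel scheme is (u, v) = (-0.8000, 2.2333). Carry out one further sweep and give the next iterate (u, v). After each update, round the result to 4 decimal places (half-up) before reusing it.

(-0.0600, 1.8633)

One sweep:
  u = (-7 - (-3)·2.2333) / (5) = -0.0600
  v = (11 - (3)·-0.0600) / (6) = 1.8633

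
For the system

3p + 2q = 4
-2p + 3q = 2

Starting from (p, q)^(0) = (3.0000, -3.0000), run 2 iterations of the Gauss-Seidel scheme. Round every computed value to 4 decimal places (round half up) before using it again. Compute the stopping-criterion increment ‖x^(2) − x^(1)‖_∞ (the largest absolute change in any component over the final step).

Iteration 1:
  p = (4 - (2)·-3.0000) / (3) = 3.3333
  q = (2 - (-2)·3.3333) / (3) = 2.8889
Iteration 2:
  p = (4 - (2)·2.8889) / (3) = -0.5926
  q = (2 - (-2)·-0.5926) / (3) = 0.2716
Change: (-3.9259, -2.6173) → max |·| = 3.9259

3.9259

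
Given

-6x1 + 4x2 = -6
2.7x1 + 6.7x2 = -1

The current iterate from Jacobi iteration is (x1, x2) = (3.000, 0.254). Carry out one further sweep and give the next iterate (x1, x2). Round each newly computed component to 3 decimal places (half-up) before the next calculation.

One sweep:
  x1 = (-6 - (4)·0.254) / (-6) = 1.169
  x2 = (-1 - (2.7)·3.000) / (6.7) = -1.358

(1.169, -1.358)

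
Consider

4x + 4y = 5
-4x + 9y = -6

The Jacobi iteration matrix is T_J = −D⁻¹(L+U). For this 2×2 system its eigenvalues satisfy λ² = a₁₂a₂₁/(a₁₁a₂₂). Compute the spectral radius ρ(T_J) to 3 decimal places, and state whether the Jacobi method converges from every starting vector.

0.667

a₁₂a₂₁/(a₁₁a₂₂) = (4)·(-4) / ((4)·(9)) = -0.444444
ρ = √|-0.444444| = √0.444444 = 0.667
ρ < 1, so Jacobi converges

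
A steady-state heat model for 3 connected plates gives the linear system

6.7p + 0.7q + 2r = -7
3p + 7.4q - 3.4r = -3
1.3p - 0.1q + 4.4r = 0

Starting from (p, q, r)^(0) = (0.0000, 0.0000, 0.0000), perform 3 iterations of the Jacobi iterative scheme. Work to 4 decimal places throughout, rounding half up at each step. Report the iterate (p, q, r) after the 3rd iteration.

Iteration 1:
  p = (-7 - (0.7)·0.0000 - (2)·0.0000) / (6.7) = -1.0448
  q = (-3 - (3)·0.0000 - (-3.4)·0.0000) / (7.4) = -0.4054
  r = (0 - (1.3)·0.0000 - (-0.1)·0.0000) / (4.4) = 0.0000
Iteration 2:
  p = (-7 - (0.7)·-0.4054 - (2)·0.0000) / (6.7) = -1.0024
  q = (-3 - (3)·-1.0448 - (-3.4)·0.0000) / (7.4) = 0.0182
  r = (0 - (1.3)·-1.0448 - (-0.1)·-0.4054) / (4.4) = 0.2995
Iteration 3:
  p = (-7 - (0.7)·0.0182 - (2)·0.2995) / (6.7) = -1.1361
  q = (-3 - (3)·-1.0024 - (-3.4)·0.2995) / (7.4) = 0.1386
  r = (0 - (1.3)·-1.0024 - (-0.1)·0.0182) / (4.4) = 0.2966

(-1.1361, 0.1386, 0.2966)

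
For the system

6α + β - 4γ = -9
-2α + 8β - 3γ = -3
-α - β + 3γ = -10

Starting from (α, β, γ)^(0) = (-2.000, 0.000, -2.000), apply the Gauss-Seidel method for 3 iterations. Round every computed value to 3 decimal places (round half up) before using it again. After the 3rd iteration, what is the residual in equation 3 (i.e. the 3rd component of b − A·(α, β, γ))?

0.000

Iteration 1:
  α = (-9 - (1)·0.000 - (-4)·-2.000) / (6) = -2.833
  β = (-3 - (-2)·-2.833 - (-3)·-2.000) / (8) = -1.833
  γ = (-10 - (-1)·-2.833 - (-1)·-1.833) / (3) = -4.889
Iteration 2:
  α = (-9 - (1)·-1.833 - (-4)·-4.889) / (6) = -4.454
  β = (-3 - (-2)·-4.454 - (-3)·-4.889) / (8) = -3.322
  γ = (-10 - (-1)·-4.454 - (-1)·-3.322) / (3) = -5.925
Iteration 3:
  α = (-9 - (1)·-3.322 - (-4)·-5.925) / (6) = -4.896
  β = (-3 - (-2)·-4.896 - (-3)·-5.925) / (8) = -3.821
  γ = (-10 - (-1)·-4.896 - (-1)·-3.821) / (3) = -6.239
Residual b − A·x = (-0.759, -0.941, 0.000)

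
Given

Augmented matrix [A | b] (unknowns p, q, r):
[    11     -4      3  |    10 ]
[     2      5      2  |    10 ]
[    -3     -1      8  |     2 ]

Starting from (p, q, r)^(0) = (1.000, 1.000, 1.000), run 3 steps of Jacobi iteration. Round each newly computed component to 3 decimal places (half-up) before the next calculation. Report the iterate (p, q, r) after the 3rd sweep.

Iteration 1:
  p = (10 - (-4)·1.000 - (3)·1.000) / (11) = 1.000
  q = (10 - (2)·1.000 - (2)·1.000) / (5) = 1.200
  r = (2 - (-3)·1.000 - (-1)·1.000) / (8) = 0.750
Iteration 2:
  p = (10 - (-4)·1.200 - (3)·0.750) / (11) = 1.141
  q = (10 - (2)·1.000 - (2)·0.750) / (5) = 1.300
  r = (2 - (-3)·1.000 - (-1)·1.200) / (8) = 0.775
Iteration 3:
  p = (10 - (-4)·1.300 - (3)·0.775) / (11) = 1.170
  q = (10 - (2)·1.141 - (2)·0.775) / (5) = 1.234
  r = (2 - (-3)·1.141 - (-1)·1.300) / (8) = 0.840

(1.170, 1.234, 0.840)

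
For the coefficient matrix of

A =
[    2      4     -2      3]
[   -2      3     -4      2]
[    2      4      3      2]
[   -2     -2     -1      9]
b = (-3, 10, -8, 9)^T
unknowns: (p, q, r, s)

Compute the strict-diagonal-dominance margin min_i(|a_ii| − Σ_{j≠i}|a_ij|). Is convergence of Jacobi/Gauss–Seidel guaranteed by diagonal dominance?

-7

row 1: |2| − (4+2+3) = -7
row 2: |3| − (2+4+2) = -5
row 3: |3| − (2+4+2) = -5
row 4: |9| − (2+2+1) = 4
minimum over rows = -7 → not strictly diagonally dominant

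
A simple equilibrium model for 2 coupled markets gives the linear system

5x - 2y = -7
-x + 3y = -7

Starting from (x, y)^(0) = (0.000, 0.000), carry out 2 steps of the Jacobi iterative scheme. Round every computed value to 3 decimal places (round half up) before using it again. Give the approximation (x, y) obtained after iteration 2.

(-2.333, -2.800)

Iteration 1:
  x = (-7 - (-2)·0.000) / (5) = -1.400
  y = (-7 - (-1)·0.000) / (3) = -2.333
Iteration 2:
  x = (-7 - (-2)·-2.333) / (5) = -2.333
  y = (-7 - (-1)·-1.400) / (3) = -2.800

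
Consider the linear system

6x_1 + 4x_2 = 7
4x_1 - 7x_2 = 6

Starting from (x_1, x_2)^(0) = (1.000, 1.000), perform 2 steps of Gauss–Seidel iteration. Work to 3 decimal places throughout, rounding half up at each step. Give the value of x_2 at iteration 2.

Iteration 1:
  x_1 = (7 - (4)·1.000) / (6) = 0.500
  x_2 = (6 - (4)·0.500) / (-7) = -0.571
Iteration 2:
  x_1 = (7 - (4)·-0.571) / (6) = 1.547
  x_2 = (6 - (4)·1.547) / (-7) = 0.027

0.027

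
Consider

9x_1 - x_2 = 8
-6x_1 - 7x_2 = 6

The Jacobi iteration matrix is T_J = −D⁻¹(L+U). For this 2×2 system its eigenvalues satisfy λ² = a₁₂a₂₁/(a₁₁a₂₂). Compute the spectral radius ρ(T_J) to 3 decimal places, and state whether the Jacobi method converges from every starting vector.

0.309

a₁₂a₂₁/(a₁₁a₂₂) = (-1)·(-6) / ((9)·(-7)) = -0.095238
ρ = √|-0.095238| = √0.095238 = 0.309
ρ < 1, so Jacobi converges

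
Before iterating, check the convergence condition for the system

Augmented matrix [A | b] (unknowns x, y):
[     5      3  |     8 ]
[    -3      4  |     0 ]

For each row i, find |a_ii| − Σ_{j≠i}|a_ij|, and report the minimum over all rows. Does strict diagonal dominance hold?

row 1: |5| − (3) = 2
row 2: |4| − (3) = 1
minimum over rows = 1 → strictly diagonally dominant (convergence guaranteed)

1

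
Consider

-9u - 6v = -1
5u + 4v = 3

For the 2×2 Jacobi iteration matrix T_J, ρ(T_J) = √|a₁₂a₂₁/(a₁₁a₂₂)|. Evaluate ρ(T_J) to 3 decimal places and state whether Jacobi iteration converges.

0.913

a₁₂a₂₁/(a₁₁a₂₂) = (-6)·(5) / ((-9)·(4)) = 0.833333
ρ = √|0.833333| = √0.833333 = 0.913
ρ < 1, so Jacobi converges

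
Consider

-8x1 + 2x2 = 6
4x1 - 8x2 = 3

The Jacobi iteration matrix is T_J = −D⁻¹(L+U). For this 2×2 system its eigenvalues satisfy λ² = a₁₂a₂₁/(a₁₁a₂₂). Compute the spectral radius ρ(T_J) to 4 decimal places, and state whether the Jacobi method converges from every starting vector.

a₁₂a₂₁/(a₁₁a₂₂) = (2)·(4) / ((-8)·(-8)) = 0.125000
ρ = √|0.125000| = √0.125000 = 0.3536
ρ < 1, so Jacobi converges

0.3536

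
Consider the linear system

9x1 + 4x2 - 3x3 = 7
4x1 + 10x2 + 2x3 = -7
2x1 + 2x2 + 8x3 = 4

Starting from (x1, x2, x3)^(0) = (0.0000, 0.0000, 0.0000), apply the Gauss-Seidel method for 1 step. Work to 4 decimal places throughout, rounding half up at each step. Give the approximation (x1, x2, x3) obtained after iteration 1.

Iteration 1:
  x1 = (7 - (4)·0.0000 - (-3)·0.0000) / (9) = 0.7778
  x2 = (-7 - (4)·0.7778 - (2)·0.0000) / (10) = -1.0111
  x3 = (4 - (2)·0.7778 - (2)·-1.0111) / (8) = 0.5583

(0.7778, -1.0111, 0.5583)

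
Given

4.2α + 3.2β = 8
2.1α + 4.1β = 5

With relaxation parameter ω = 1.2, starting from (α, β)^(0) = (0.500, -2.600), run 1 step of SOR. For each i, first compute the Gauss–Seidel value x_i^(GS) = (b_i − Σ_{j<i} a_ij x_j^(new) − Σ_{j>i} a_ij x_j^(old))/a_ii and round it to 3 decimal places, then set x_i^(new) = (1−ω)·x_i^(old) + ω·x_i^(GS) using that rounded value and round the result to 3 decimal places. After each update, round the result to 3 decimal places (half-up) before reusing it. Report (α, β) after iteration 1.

(4.563, -0.822)

Iteration 1:
  α: GS value = (8 - (3.2)·-2.600) / (4.2) = 3.886;  α ← (1−ω)·0.500 + ω·3.886 = 4.563
  β: GS value = (5 - (2.1)·4.563) / (4.1) = -1.118;  β ← (1−ω)·-2.600 + ω·-1.118 = -0.822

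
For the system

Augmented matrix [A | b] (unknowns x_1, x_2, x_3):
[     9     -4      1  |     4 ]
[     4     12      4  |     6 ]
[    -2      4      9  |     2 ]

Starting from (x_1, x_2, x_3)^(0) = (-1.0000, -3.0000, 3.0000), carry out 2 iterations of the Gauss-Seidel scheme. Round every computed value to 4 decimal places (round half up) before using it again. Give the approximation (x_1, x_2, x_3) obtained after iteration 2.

(0.4042, 0.3680, 0.1485)

Iteration 1:
  x_1 = (4 - (-4)·-3.0000 - (1)·3.0000) / (9) = -1.2222
  x_2 = (6 - (4)·-1.2222 - (4)·3.0000) / (12) = -0.0926
  x_3 = (2 - (-2)·-1.2222 - (4)·-0.0926) / (9) = -0.0082
Iteration 2:
  x_1 = (4 - (-4)·-0.0926 - (1)·-0.0082) / (9) = 0.4042
  x_2 = (6 - (4)·0.4042 - (4)·-0.0082) / (12) = 0.3680
  x_3 = (2 - (-2)·0.4042 - (4)·0.3680) / (9) = 0.1485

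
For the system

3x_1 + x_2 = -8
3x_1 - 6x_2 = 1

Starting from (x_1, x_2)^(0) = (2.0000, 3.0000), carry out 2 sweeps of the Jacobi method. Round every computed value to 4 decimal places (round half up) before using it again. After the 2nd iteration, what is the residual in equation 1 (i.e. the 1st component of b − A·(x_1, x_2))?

Iteration 1:
  x_1 = (-8 - (1)·3.0000) / (3) = -3.6667
  x_2 = (1 - (3)·2.0000) / (-6) = 0.8333
Iteration 2:
  x_1 = (-8 - (1)·0.8333) / (3) = -2.9444
  x_2 = (1 - (3)·-3.6667) / (-6) = -2.0000
Residual b − A·x = (2.8332, -2.1668)

2.8332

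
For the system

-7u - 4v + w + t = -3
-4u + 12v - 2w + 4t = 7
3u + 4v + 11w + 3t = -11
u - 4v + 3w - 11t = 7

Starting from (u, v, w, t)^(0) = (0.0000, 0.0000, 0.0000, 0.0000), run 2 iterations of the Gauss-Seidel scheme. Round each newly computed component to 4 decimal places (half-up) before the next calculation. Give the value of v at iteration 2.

Iteration 1:
  u = (-3 - (-4)·0.0000 - (1)·0.0000 - (1)·0.0000) / (-7) = 0.4286
  v = (7 - (-4)·0.4286 - (-2)·0.0000 - (4)·0.0000) / (12) = 0.7262
  w = (-11 - (3)·0.4286 - (4)·0.7262 - (3)·0.0000) / (11) = -1.3810
  t = (7 - (1)·0.4286 - (-4)·0.7262 - (3)·-1.3810) / (-11) = -1.2381
Iteration 2:
  u = (-3 - (-4)·0.7262 - (1)·-1.3810 - (1)·-1.2381) / (-7) = -0.3606
  v = (7 - (-4)·-0.3606 - (-2)·-1.3810 - (4)·-1.2381) / (12) = 0.6457
  w = (-11 - (3)·-0.3606 - (4)·0.6457 - (3)·-1.2381) / (11) = -0.7988
  t = (7 - (1)·-0.3606 - (-4)·0.6457 - (3)·-0.7988) / (-11) = -1.1218

0.6457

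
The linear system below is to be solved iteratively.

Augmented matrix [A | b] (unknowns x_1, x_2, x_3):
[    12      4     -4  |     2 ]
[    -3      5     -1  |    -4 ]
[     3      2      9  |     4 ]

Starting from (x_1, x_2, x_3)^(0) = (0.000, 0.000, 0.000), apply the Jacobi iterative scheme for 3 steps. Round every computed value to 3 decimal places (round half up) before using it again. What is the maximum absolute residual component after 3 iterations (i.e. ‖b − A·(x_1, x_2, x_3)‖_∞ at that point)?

1.808

Iteration 1:
  x_1 = (2 - (4)·0.000 - (-4)·0.000) / (12) = 0.167
  x_2 = (-4 - (-3)·0.000 - (-1)·0.000) / (5) = -0.800
  x_3 = (4 - (3)·0.000 - (2)·0.000) / (9) = 0.444
Iteration 2:
  x_1 = (2 - (4)·-0.800 - (-4)·0.444) / (12) = 0.581
  x_2 = (-4 - (-3)·0.167 - (-1)·0.444) / (5) = -0.611
  x_3 = (4 - (3)·0.167 - (2)·-0.800) / (9) = 0.567
Iteration 3:
  x_1 = (2 - (4)·-0.611 - (-4)·0.567) / (12) = 0.559
  x_2 = (-4 - (-3)·0.581 - (-1)·0.567) / (5) = -0.338
  x_3 = (4 - (3)·0.581 - (2)·-0.611) / (9) = 0.387
Residual b − A·x = (-1.808, -0.246, -0.484); ∞-norm = 1.808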